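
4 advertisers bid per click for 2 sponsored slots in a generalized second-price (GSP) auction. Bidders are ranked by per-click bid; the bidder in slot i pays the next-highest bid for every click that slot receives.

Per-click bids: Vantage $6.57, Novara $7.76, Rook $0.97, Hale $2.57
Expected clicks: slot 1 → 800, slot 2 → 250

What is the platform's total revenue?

Total revenue: $5898.50

Sorting advertisers: $7.76 (Novara) > $6.57 (Vantage) > $2.57 (Hale) > …
Slot 1: Novara pays $6.57 × 800 = $5256.00
Slot 2: Vantage pays $2.57 × 250 = $642.50
Total = $5898.50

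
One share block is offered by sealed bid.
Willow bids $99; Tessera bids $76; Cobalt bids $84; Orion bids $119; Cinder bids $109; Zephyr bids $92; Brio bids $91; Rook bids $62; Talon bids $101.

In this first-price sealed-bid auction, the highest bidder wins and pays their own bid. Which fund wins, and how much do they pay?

Orion pays $119

Sorting bids: 119 (Orion) > 109 (Cinder) > 101 (Talon) > 99 (Willow) > 92 (Zephyr) > 91 (Brio) > …
First-price: Orion pays what they bid, $119.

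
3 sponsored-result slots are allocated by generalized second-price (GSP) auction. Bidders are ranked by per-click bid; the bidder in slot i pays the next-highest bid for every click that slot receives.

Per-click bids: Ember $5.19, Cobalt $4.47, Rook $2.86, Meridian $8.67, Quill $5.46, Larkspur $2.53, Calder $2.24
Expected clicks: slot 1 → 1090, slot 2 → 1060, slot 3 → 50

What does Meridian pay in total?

Meridian pays $5951.40

Sorting advertisers: $8.67 (Meridian) > $5.46 (Quill) > $5.19 (Ember) > $4.47 (Cobalt) > …
Meridian holds slot 1 → pays next bid $5.46 × 1090 clicks = $5951.40.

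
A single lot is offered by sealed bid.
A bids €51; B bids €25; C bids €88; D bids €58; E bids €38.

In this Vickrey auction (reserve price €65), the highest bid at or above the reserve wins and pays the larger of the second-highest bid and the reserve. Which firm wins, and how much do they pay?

C pays €65

Rule: the highest bid at or above the reserve wins and pays the larger of the second-highest bid and the reserve.
Bids in order: 88 (C) > 58 (D) > 51 (A) > 38 (E) > 25 (B)
Highest eligible bid: C at €88.
Second-highest bid €58 is below the reserve €65, so the reserve binds → payment €65.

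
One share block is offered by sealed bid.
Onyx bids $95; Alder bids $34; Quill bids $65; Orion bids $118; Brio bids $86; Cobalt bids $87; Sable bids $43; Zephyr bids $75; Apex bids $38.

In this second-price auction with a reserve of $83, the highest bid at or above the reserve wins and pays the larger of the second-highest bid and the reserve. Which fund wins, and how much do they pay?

Orion pays $95

Sorting bids: 118 (Orion) > 95 (Onyx) > 87 (Cobalt) > 86 (Brio) > 75 (Zephyr) > 65 (Quill) > …
Highest eligible bid: Orion at $118.
Second-highest bid $95 exceeds the reserve $83 → payment $95.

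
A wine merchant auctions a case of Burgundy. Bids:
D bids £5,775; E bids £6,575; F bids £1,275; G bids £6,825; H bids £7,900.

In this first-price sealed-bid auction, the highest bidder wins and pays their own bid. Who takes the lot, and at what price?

H pays £7,900

Bids in order: 7,900 (H) > 6,825 (G) > 6,575 (E) > 5,775 (D) > 1,275 (F)
H is highest → pays own bid, £7,900.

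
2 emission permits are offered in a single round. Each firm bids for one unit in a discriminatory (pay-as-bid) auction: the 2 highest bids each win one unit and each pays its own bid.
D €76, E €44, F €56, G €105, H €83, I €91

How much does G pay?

G pays €105

Sorting: 105 (G), 91 (I), 83 (H), 76 (D), …
The 2 highest are G, I.
G wins → own bid €105.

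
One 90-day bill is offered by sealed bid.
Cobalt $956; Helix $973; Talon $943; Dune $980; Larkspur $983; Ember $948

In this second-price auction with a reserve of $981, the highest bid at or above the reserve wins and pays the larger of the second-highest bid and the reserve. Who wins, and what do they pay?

Larkspur pays $981

Rule: the highest bid at or above the reserve wins and pays the larger of the second-highest bid and the reserve.
Bids ranked: 983 (Larkspur) > 980 (Dune) > 973 (Helix) > 956 (Cobalt) > 948 (Ember) > 943 (Talon)
Larkspur has the top bid at or above the reserve ($983).
Second-highest bid $980 is below the reserve $981, so the reserve binds → payment $981.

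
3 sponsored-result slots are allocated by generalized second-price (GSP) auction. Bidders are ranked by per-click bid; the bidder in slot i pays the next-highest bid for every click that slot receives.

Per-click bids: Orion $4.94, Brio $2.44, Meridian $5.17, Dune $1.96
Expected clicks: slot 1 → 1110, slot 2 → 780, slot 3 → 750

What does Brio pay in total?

Sorting advertisers: $5.17 (Meridian) > $4.94 (Orion) > $2.44 (Brio) > $1.96 (Dune)
Brio holds slot 3 → pays next bid $1.96 × 750 clicks = $1470.00.

Brio pays $1470.00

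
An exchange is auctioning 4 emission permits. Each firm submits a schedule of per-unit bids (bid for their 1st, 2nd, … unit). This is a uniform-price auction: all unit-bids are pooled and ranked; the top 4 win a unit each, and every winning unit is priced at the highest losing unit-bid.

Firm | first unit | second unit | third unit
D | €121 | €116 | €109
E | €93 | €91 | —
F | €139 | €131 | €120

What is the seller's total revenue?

All unit-bids, highest first — top 4: 139 (F-1), 131 (F-2), 121 (D-1), 120 (F-3)
Highest rejected unit-bid = €116.
Allocation: D 1, F 3. Every unit priced at €116.
Revenue = 4 × 116 = €464.

Total revenue: €464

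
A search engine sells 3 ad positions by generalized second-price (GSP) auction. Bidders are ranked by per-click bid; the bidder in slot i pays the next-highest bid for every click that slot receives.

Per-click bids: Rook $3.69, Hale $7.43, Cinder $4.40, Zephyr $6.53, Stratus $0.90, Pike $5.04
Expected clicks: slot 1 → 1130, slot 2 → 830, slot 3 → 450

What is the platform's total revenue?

Per-click bids in order: $7.43 (Hale) > $6.53 (Zephyr) > $5.04 (Pike) > $4.40 (Cinder) > …
Slot 1: Hale pays $6.53 × 1130 = $7378.90
Slot 2: Zephyr pays $5.04 × 830 = $4183.20
Slot 3: Pike pays $4.40 × 450 = $1980.00
Total = $13542.10

Total revenue: $13542.10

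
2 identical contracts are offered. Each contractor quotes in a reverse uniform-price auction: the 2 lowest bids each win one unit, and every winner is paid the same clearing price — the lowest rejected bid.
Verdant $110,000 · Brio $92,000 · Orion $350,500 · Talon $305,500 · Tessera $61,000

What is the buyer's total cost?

Total cost: $220,000

Ordering the bids: 61,000 (Tessera), 92,000 (Brio), 110,000 (Verdant), 305,500 (Talon), …
Winners (2 units): Tessera, Brio.
First losing bid is Verdant's $110,000, which sets the uniform price.
Total cost = 2 × $110,000 = $220,000.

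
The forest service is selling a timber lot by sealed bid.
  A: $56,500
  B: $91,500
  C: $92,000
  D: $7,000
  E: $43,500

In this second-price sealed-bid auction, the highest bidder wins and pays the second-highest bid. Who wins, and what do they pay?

C pays $91,500

Sorting bids: 92,000 (C) > 91,500 (B) > 56,500 (A) > 43,500 (E) > 7,000 (D)
Second-price: C pays B's bid of $91,500.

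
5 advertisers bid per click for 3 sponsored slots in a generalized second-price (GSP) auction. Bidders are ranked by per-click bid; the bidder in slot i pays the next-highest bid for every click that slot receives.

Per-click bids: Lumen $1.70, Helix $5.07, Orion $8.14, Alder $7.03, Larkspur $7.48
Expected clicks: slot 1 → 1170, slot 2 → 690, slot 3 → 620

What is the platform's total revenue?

Total revenue: $16745.70

Ranked by bid: $8.14 (Orion) > $7.48 (Larkspur) > $7.03 (Alder) > $5.07 (Helix) > …
Slot 1: Orion pays $7.48 × 1170 = $8751.60
Slot 2: Larkspur pays $7.03 × 690 = $4850.70
Slot 3: Alder pays $5.07 × 620 = $3143.40
Total = $16745.70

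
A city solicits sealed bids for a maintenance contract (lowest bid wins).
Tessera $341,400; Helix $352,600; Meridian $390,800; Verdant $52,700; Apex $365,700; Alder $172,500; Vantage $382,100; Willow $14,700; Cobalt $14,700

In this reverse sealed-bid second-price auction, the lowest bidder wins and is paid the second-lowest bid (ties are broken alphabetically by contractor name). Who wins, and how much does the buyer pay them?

Cobalt is paid $14,700

Reverse sealed-bid second-price auction: the lowest bidder wins and is paid the second-lowest bid.
Bids ranked: 14,700 (Cobalt) < 14,700 (Willow) < 52,700 (Verdant) < 172,500 (Alder) < 341,400 (Tessera) < 352,600 (Helix) < …
Cobalt and Willow tie at $14,700; tie-break gives it to Cobalt.
Cobalt is lowest; is paid the second-lowest bid, $14,700.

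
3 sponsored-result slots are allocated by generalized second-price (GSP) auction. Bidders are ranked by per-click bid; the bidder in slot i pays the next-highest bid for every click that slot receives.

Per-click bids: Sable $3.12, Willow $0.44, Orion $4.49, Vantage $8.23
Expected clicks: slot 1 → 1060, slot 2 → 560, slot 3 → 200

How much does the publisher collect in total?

Total revenue: $6594.60

Ranked by bid: $8.23 (Vantage) > $4.49 (Orion) > $3.12 (Sable) > $0.44 (Willow)
Slot 1: Vantage pays $4.49 × 1060 = $4759.40
Slot 2: Orion pays $3.12 × 560 = $1747.20
Slot 3: Sable pays $0.44 × 200 = $88.00
Total = $6594.60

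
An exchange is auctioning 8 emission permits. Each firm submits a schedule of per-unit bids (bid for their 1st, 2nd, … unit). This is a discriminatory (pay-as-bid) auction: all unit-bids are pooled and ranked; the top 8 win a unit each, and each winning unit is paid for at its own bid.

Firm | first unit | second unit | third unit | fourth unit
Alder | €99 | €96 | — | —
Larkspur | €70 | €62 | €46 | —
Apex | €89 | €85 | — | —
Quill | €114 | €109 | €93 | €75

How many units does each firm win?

Alder 2, Apex 2, Quill 4

All unit-bids, highest first — top 8: 114 (Quill-1), 109 (Quill-2), 99 (Alder-1), 96 (Alder-2), 93 (Quill-3), 89 (Apex-1), 85 (Apex-2), 75 (Quill-4)
Next rejected bid: €70 (not a price — pay-as-bid).
Allocation: Alder 2, Apex 2, Quill 4.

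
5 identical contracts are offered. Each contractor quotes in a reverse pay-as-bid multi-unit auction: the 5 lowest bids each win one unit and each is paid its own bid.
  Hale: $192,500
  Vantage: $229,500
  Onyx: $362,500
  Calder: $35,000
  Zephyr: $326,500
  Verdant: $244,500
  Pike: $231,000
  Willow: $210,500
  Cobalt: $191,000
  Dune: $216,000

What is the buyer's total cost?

Total cost: $845,000

Bids ranked low→high: 35,000 (Calder), 191,000 (Cobalt), 192,500 (Hale), 210,500 (Willow), 216,000 (Dune), 229,500 (Vantage), 231,000 (Pike), …
Lowest 5: Calder, Cobalt, Hale, Willow, Dune.
Total cost = 35,000 + 191,000 + 192,500 + 210,500 + 216,000 = $845,000.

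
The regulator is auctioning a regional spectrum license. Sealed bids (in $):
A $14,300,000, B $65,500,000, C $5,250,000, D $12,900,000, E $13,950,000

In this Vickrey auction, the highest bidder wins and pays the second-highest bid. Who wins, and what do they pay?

B pays $14,300,000

Bids in order: 65,500,000 (B) > 14,300,000 (A) > 13,950,000 (E) > 12,900,000 (D) > 5,250,000 (C)
Second-price: B pays A's bid of $14,300,000.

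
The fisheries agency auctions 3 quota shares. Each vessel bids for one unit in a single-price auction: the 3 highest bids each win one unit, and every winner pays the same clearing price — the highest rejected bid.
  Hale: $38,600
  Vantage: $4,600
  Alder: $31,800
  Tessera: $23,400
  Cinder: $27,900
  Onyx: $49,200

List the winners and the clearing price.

Onyx, Hale, Alder; each pays $27,900

Ordering the bids: 49,200 (Onyx), 38,600 (Hale), 31,800 (Alder), 27,900 (Cinder), 23,400 (Tessera), …
Winners (3 units): Onyx, Hale, Alder.
First losing bid is Cinder's $27,900, which sets the uniform price.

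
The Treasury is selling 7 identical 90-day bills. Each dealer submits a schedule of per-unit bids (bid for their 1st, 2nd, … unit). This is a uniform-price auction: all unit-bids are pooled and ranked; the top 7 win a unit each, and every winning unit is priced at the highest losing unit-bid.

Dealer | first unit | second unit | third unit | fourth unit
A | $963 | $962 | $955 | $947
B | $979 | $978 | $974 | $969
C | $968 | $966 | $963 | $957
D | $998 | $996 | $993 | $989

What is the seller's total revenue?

Total revenue: $6,783

Merging the schedules and taking the best 7: 998 (D-1), 996 (D-2), 993 (D-3), 989 (D-4), 979 (B-1), 978 (B-2), 974 (B-3)
Highest rejected unit-bid = $969.
Allocation: B 3, D 4. Every unit priced at $969.
Revenue = 7 × 969 = $6,783.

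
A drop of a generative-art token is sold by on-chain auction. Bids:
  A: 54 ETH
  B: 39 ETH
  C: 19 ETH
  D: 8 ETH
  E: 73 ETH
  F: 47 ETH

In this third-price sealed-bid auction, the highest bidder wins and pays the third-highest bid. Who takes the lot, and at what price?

E pays 47 ETH

Bids ranked: 73 (E) > 54 (A) > 47 (F) > 39 (B) > 19 (C) > 8 (D)
E wins; payment is bid #3 in the ranking = 47 ETH.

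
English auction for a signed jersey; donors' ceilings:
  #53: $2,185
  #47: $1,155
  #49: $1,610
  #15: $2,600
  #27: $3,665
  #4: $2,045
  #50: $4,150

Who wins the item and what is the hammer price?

#50 wins at $3,665

Limits in order: 4,150 (#50) > 3,665 (#27) > 2,600 (#15) > 2,185 (#53) > 2,045 (#4) > 1,610 (#49) > …
#27 is the last rival to drop out, at $3,665; #50 remains and wins at that price.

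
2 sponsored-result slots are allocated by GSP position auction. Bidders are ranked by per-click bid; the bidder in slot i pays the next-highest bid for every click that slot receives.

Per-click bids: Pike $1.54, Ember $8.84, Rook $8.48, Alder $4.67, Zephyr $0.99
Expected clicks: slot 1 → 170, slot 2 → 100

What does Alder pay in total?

Alder pays $0.00

Ranked by bid: $8.84 (Ember) > $8.48 (Rook) > $4.67 (Alder) > …
Alder ranks below slot 2 → no slot, pays nothing.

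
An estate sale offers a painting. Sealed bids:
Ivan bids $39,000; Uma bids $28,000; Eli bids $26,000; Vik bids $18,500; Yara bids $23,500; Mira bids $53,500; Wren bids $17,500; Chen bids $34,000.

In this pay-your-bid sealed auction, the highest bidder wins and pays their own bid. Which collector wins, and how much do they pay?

Mira pays $53,500

Pay-your-bid sealed auction: the highest bidder wins and pays their own bid.
Bids in order: 53,500 (Mira) > 39,000 (Ivan) > 34,000 (Chen) > 28,000 (Uma) > 26,000 (Eli) > 23,500 (Yara) > …
First-price: Mira pays what they bid, $53,500.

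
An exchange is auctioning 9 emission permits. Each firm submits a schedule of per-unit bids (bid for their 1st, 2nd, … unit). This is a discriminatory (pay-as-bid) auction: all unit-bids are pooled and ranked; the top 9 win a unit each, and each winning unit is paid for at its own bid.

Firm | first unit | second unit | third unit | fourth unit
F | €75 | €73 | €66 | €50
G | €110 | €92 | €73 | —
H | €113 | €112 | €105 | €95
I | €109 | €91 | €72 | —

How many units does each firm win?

Merging the schedules and taking the best 9: 113 (H-1), 112 (H-2), 110 (G-1), 109 (I-1), 105 (H-3), 95 (H-4), 92 (G-2), 91 (I-2), 75 (F-1)
Next rejected bid: €73 (not a price — pay-as-bid).
Allocation: F 1, G 2, H 4, I 2.

F 1, G 2, H 4, I 2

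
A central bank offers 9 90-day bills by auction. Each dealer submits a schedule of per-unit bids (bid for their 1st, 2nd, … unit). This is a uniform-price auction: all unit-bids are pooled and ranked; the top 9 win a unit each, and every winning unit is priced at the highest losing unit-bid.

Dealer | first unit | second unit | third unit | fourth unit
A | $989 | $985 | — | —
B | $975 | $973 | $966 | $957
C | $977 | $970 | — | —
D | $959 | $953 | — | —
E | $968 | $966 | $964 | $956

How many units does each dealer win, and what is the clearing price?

A 2, B 3, C 2, E 2; clearing price $964

Pooled unit-bids ranked (top 9): 989 (A-1), 985 (A-2), 977 (C-1), 975 (B-1), 973 (B-2), 970 (C-2), 968 (E-1), 966 (B-3), 966 (E-2)
First bid not allocated: $964.
Allocation: A 2, B 3, C 2, E 2.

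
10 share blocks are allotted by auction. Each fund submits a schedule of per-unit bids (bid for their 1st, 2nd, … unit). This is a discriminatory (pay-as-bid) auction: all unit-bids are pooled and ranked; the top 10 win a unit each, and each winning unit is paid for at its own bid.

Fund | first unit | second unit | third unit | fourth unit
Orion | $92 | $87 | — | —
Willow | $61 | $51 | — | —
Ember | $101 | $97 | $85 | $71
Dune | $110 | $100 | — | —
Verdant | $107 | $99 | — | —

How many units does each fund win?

Dune 2, Ember 4, Orion 2, Verdant 2

Merging the schedules and taking the best 10: 110 (Dune-1), 107 (Verdant-1), 101 (Ember-1), 100 (Dune-2), 99 (Verdant-2), 97 (Ember-2), 92 (Orion-1), 87 (Orion-2), 85 (Ember-3), 71 (Ember-4)
Next rejected bid: $61 (not a price — pay-as-bid).
Allocation: Dune 2, Ember 4, Orion 2, Verdant 2.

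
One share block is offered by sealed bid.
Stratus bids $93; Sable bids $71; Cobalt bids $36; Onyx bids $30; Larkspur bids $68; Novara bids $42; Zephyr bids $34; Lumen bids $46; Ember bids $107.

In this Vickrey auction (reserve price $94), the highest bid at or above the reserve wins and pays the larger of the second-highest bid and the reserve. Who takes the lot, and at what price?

Ember pays $94

Rule: the highest bid at or above the reserve wins and pays the larger of the second-highest bid and the reserve.
Bids in order: 107 (Ember) > 93 (Stratus) > 71 (Sable) > 68 (Larkspur) > 46 (Lumen) > 42 (Novara) > …
Highest eligible bid: Ember at $107.
Second-highest bid $93 is below the reserve $94, so the reserve binds → payment $94.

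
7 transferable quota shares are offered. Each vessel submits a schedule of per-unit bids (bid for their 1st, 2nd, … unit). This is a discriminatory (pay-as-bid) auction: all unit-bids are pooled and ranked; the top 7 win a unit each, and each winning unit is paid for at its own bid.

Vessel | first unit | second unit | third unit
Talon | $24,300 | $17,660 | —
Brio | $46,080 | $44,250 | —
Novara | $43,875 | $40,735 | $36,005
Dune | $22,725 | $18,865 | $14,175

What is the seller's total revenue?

Total revenue: $257,970

Pooled unit-bids ranked (top 7): 46,080 (Brio-1), 44,250 (Brio-2), 43,875 (Novara-1), 40,735 (Novara-2), 36,005 (Novara-3), 24,300 (Talon-1), 22,725 (Dune-1)
Next rejected bid: $18,865 (not a price — pay-as-bid).
Each winning unit pays its own bid.
Revenue = 46,080 + 44,250 + 43,875 + 40,735 + 36,005 + 24,300 + 22,725 = $257,970.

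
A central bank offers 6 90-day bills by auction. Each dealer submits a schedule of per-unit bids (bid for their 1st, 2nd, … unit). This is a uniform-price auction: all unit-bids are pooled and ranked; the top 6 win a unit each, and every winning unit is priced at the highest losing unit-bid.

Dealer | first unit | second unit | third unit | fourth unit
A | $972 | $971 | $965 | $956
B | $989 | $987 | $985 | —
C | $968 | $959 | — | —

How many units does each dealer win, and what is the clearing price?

Merging the schedules and taking the best 6: 989 (B-1), 987 (B-2), 985 (B-3), 972 (A-1), 971 (A-2), 968 (C-1)
The (k+1)-th unit-bid is $965.
Allocation: A 2, B 3, C 1.

A 2, B 3, C 1; clearing price $965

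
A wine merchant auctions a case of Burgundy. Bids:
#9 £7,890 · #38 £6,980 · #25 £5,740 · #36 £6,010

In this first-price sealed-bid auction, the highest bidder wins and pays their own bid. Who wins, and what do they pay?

Rule: the highest bidder wins and pays their own bid.
Bids in order: 7,890 (#9) > 6,980 (#38) > 6,010 (#36) > 5,740 (#25)
#9 is highest → pays own bid, £7,890.

#9 pays £7,890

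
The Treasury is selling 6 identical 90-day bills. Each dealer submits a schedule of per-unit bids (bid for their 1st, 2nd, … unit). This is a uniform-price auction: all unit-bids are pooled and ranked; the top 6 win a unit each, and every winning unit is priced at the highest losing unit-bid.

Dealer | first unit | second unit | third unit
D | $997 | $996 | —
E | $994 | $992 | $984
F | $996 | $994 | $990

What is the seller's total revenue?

All unit-bids, highest first — top 6: 997 (D-1), 996 (D-2), 996 (F-1), 994 (E-1), 994 (F-2), 992 (E-2)
First bid not allocated: $990.
Allocation: D 2, E 2, F 2. Every unit priced at $990.
Revenue = 6 × 990 = $5,940.

Total revenue: $5,940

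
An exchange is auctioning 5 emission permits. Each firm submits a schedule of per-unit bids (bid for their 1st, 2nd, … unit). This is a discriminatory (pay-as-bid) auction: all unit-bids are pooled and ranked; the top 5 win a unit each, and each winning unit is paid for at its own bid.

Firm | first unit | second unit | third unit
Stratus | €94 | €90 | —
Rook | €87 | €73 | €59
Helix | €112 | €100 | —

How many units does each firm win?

Merging the schedules and taking the best 5: 112 (Helix-1), 100 (Helix-2), 94 (Stratus-1), 90 (Stratus-2), 87 (Rook-1)
Next rejected bid: €73 (not a price — pay-as-bid).
Allocation: Helix 2, Rook 1, Stratus 2.

Helix 2, Rook 1, Stratus 2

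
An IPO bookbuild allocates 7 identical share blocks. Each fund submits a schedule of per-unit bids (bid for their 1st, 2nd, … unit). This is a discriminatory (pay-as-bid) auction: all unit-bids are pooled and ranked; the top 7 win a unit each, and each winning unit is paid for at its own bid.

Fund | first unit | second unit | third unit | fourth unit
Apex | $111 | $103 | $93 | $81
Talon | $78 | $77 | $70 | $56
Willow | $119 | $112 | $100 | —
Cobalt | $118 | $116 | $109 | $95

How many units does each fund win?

Merging the schedules and taking the best 7: 119 (Willow-1), 118 (Cobalt-1), 116 (Cobalt-2), 112 (Willow-2), 111 (Apex-1), 109 (Cobalt-3), 103 (Apex-2)
Next rejected bid: $100 (not a price — pay-as-bid).
Allocation: Apex 2, Cobalt 3, Willow 2.

Apex 2, Cobalt 3, Willow 2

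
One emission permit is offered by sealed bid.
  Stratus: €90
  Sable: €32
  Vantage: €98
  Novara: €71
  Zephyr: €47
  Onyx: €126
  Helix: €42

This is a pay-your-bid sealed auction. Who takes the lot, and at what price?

Bids ranked: 126 (Onyx) > 98 (Vantage) > 90 (Stratus) > 71 (Novara) > 47 (Zephyr) > 42 (Helix) > …
Onyx has the highest bid and pays exactly that: €126.

Onyx pays €126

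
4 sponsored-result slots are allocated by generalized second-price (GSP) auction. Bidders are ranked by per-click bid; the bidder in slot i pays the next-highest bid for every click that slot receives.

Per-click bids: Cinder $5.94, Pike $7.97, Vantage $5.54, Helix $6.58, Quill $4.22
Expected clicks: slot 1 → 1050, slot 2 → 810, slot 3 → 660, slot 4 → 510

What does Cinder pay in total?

Sorting advertisers: $7.97 (Pike) > $6.58 (Helix) > $5.94 (Cinder) > $5.54 (Vantage) > $4.22 (Quill)
Cinder holds slot 3 → pays next bid $5.54 × 660 clicks = $3656.40.

Cinder pays $3656.40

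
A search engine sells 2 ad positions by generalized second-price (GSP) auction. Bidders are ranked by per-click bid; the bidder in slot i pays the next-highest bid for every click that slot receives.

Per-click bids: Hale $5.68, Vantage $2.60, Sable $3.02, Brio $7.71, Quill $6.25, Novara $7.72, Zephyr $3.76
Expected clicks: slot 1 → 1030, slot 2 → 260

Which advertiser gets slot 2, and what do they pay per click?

Sorting advertisers: $7.72 (Novara) > $7.71 (Brio) > $6.25 (Quill) > …
Slot 2 goes to the second-ranked bidder, Brio, who pays the next bid down: $6.25/click.

Brio; $6.25 per click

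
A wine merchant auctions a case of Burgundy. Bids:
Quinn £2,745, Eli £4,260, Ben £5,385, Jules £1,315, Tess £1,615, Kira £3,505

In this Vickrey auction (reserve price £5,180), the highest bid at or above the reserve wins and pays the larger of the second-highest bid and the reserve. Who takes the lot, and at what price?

Ben pays £5,180

Vickrey auction (reserve price £5,180): the highest bid at or above the reserve wins and pays the larger of the second-highest bid and the reserve.
Bids in order: 5,385 (Ben) > 4,260 (Eli) > 3,505 (Kira) > 2,745 (Quinn) > 1,615 (Tess) > 1,315 (Jules)
Ben has the top bid at or above the reserve (£5,385).
max(second-highest £4,260, reserve £5,180) = £5,180.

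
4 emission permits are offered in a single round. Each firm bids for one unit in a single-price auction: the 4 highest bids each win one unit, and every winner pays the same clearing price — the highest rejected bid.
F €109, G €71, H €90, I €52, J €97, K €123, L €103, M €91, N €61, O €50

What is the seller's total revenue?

Ordering the bids: 123 (K), 109 (F), 103 (L), 97 (J), 91 (M), 90 (H), …
Top 4: K, F, L, J.
Clearing price = highest rejected bid = €91.
Total revenue = 4 × €91 = €364.

Total revenue: €364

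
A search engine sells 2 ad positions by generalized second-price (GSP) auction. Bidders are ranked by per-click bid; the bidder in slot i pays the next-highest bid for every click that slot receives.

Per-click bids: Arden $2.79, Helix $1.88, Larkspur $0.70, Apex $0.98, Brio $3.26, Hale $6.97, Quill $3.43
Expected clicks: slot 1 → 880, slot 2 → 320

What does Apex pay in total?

Ranked by bid: $6.97 (Hale) > $3.43 (Quill) > $3.26 (Brio) > …
Apex ranks below slot 2 → no slot, pays nothing.

Apex pays $0.00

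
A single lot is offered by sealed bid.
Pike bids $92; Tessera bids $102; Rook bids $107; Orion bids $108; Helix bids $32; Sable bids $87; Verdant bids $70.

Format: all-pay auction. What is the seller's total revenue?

Sorting bids: 108 (Orion) > 107 (Rook) > 102 (Tessera) > 92 (Pike) > 87 (Sable) > 70 (Verdant) > …
Orion wins with the top bid; all bids are sunk regardless.
Every bidder forfeits their bid regardless of winning.
Revenue = 92 + 102 + 107 + 108 + 32 + 87 + 70 = $598.

Total revenue: $598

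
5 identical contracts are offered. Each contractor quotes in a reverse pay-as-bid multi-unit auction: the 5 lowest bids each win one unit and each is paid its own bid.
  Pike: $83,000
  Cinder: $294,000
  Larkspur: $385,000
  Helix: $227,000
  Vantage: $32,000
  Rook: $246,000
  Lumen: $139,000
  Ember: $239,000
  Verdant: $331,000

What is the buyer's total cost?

Total cost: $720,000

Ordering the bids: 32,000 (Vantage), 83,000 (Pike), 139,000 (Lumen), 227,000 (Helix), 239,000 (Ember), 246,000 (Rook), 294,000 (Cinder), …
The 5 lowest are Vantage, Pike, Lumen, Helix, Ember.
Total cost = 32,000 + 83,000 + 139,000 + 227,000 + 239,000 = $720,000.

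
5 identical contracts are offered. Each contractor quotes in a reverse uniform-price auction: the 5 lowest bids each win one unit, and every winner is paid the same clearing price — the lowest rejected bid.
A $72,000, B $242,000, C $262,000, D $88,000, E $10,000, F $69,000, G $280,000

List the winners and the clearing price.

E, F, A, D, B; each is paid $262,000

Bids ranked low→high: 10,000 (E), 69,000 (F), 72,000 (A), 88,000 (D), 242,000 (B), 262,000 (C), 280,000 (G)
The 5 lowest are E, F, A, D, B.
Clearing price = lowest rejected bid = $262,000.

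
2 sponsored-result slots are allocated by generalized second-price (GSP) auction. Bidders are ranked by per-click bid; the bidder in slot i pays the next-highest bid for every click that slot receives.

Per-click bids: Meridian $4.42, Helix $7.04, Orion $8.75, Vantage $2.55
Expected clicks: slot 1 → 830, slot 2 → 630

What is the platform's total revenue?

Per-click bids in order: $8.75 (Orion) > $7.04 (Helix) > $4.42 (Meridian) > …
Slot 1: Orion pays $7.04 × 830 = $5843.20
Slot 2: Helix pays $4.42 × 630 = $2784.60
Total = $8627.80

Total revenue: $8627.80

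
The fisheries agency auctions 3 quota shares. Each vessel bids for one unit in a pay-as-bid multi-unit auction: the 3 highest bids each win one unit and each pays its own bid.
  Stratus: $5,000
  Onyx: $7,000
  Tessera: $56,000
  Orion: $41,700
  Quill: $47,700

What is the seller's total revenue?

Total revenue: $145,400

Bids ranked high→low: 56,000 (Tessera), 47,700 (Quill), 41,700 (Orion), 7,000 (Onyx), 5,000 (Stratus)
Top 3: Tessera, Quill, Orion.
Total revenue = 56,000 + 47,700 + 41,700 = $145,400.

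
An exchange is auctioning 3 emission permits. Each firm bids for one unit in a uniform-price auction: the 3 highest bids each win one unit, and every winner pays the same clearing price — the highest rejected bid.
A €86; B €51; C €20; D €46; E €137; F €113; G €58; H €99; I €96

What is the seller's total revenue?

Sorting: 137 (E), 113 (F), 99 (H), 96 (I), 86 (A), …
Top 3: E, F, H.
Highest unsuccessful bid: €96 → clearing price.
Total revenue = 3 × €96 = €288.

Total revenue: €288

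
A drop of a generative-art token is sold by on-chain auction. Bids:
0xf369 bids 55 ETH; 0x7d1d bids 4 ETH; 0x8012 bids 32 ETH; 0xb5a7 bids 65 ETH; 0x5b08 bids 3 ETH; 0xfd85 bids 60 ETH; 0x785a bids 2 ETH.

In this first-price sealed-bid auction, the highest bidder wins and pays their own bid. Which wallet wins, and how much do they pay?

0xb5a7 pays 65 ETH

Bids ranked: 65 (0xb5a7) > 60 (0xfd85) > 55 (0xf369) > 32 (0x8012) > 4 (0x7d1d) > 3 (0x5b08) > …
First-price: 0xb5a7 pays what they bid, 65 ETH.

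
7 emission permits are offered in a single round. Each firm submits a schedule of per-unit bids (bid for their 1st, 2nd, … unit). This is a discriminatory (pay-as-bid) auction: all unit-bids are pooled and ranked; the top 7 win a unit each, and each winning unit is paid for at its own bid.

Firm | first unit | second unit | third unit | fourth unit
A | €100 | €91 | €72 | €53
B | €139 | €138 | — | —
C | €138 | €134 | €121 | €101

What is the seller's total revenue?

Merging the schedules and taking the best 7: 139 (B-1), 138 (B-2), 138 (C-1), 134 (C-2), 121 (C-3), 101 (C-4), 100 (A-1)
Next rejected bid: €91 (not a price — pay-as-bid).
Each winning unit pays its own bid.
Revenue = 139 + 138 + 138 + 134 + 121 + 101 + 100 = €871.

Total revenue: €871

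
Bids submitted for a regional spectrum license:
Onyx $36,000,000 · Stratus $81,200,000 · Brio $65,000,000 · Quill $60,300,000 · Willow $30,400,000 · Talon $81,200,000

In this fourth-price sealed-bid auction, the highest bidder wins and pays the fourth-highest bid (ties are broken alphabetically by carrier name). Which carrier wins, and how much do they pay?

Bids in order: 81,200,000 (Stratus) > 81,200,000 (Talon) > 65,000,000 (Brio) > 60,300,000 (Quill) > 36,000,000 (Onyx) > 30,400,000 (Willow)
Stratus and Talon tie at $81,200,000; tie-break gives it to Stratus.
Stratus is highest; pays the fourth-highest bid, $60,300,000.

Stratus pays $60,300,000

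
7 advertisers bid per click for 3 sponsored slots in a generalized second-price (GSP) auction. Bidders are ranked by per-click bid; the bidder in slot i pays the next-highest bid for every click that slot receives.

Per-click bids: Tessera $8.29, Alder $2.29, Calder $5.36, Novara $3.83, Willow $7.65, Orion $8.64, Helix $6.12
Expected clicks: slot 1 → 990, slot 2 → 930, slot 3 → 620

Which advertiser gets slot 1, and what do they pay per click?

Ranked by bid: $8.64 (Orion) > $8.29 (Tessera) > $7.65 (Willow) > $6.12 (Helix) > …
Slot 1 goes to the first-ranked bidder, Orion, who pays the next bid down: $8.29/click.

Orion; $8.29 per click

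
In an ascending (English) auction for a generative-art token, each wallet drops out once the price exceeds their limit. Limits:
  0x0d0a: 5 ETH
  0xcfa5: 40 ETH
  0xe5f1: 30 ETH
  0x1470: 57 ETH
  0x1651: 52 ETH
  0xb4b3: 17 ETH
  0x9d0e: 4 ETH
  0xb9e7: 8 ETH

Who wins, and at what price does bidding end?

Limits in order: 57 (0x1470) > 52 (0x1651) > 40 (0xcfa5) > 30 (0xe5f1) > 17 (0xb4b3) > 8 (0xb9e7) > …
0x1651 is the last rival to drop out, at 52 ETH; 0x1470 remains and wins at that price.

0x1470 wins at 52 ETH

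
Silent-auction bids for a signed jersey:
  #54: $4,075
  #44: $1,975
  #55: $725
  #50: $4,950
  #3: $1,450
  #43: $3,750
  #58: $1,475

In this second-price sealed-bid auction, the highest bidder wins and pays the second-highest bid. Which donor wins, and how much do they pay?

#50 pays $4,075

Sorting bids: 4,950 (#50) > 4,075 (#54) > 3,750 (#43) > 1,975 (#44) > 1,475 (#58) > 1,450 (#3) > …
Second-price: #50 pays #54's bid of $4,075.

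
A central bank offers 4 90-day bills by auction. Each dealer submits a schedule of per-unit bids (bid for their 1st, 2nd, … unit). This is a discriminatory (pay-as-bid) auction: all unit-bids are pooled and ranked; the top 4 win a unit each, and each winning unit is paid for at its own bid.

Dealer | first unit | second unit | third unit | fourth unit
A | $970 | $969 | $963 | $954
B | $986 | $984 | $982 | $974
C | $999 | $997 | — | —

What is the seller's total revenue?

Total revenue: $3,966

Merging the schedules and taking the best 4: 999 (C-1), 997 (C-2), 986 (B-1), 984 (B-2)
Next rejected bid: $982 (not a price — pay-as-bid).
Each winning unit pays its own bid.
Revenue = 999 + 997 + 986 + 984 = $3,966.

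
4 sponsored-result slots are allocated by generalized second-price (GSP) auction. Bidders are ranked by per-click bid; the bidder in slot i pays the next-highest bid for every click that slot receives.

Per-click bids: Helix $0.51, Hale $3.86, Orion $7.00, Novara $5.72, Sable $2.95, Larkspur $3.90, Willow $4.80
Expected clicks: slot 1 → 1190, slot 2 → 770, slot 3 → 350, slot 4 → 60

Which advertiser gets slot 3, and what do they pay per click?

Willow; $3.90 per click

Ranked by bid: $7.00 (Orion) > $5.72 (Novara) > $4.80 (Willow) > $3.90 (Larkspur) > $3.86 (Hale) > …
Slot 3 goes to the third-ranked bidder, Willow, who pays the next bid down: $3.90/click.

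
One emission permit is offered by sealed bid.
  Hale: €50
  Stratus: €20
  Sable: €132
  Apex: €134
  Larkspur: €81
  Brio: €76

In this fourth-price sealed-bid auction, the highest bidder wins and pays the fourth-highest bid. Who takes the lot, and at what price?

Apex pays €76

Fourth-price sealed-bid auction: the highest bidder wins and pays the fourth-highest bid.
Bids in order: 134 (Apex) > 132 (Sable) > 81 (Larkspur) > 76 (Brio) > 50 (Hale) > 20 (Stratus)
Apex wins; payment is bid #4 in the ranking = €76.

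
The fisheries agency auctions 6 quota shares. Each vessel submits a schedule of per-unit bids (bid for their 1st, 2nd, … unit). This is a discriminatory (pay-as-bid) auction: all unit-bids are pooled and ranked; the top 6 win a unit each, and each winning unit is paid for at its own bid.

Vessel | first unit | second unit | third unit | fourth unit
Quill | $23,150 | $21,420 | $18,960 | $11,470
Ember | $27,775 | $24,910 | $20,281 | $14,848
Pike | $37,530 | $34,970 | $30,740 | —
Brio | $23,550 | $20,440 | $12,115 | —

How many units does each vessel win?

All unit-bids, highest first — top 6: 37,530 (Pike-1), 34,970 (Pike-2), 30,740 (Pike-3), 27,775 (Ember-1), 24,910 (Ember-2), 23,550 (Brio-1)
Next rejected bid: $23,150 (not a price — pay-as-bid).
Allocation: Brio 1, Ember 2, Pike 3.

Brio 1, Ember 2, Pike 3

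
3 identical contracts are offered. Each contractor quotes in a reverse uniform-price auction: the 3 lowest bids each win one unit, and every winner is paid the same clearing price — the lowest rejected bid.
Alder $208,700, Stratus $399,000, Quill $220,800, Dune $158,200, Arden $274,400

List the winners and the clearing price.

Dune, Alder, Quill; each is paid $274,400

Sorting: 158,200 (Dune), 208,700 (Alder), 220,800 (Quill), 274,400 (Arden), 399,000 (Stratus)
Winners (3 units): Dune, Alder, Quill.
Clearing price = lowest rejected bid = $274,400.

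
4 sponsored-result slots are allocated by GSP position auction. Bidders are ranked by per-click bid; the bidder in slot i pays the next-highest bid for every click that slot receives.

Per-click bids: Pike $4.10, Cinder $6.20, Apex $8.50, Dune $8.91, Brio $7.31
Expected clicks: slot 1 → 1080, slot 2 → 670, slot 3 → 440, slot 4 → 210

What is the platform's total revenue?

Sorting advertisers: $8.91 (Dune) > $8.50 (Apex) > $7.31 (Brio) > $6.20 (Cinder) > $4.10 (Pike)
Slot 1: Dune pays $8.50 × 1080 = $9180.00
Slot 2: Apex pays $7.31 × 670 = $4897.70
Slot 3: Brio pays $6.20 × 440 = $2728.00
Slot 4: Cinder pays $4.10 × 210 = $861.00
Total = $17666.70

Total revenue: $17666.70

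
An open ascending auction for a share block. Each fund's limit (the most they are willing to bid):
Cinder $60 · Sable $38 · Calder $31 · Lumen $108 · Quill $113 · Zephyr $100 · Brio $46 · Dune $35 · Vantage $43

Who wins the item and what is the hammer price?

Quill wins at $108

Limits ranked: 113 (Quill) > 108 (Lumen) > 100 (Zephyr) > 60 (Cinder) > 46 (Brio) > 43 (Vantage) > …
Once the price passes $108, only Quill is left; the hammer falls at Lumen's limit of $108.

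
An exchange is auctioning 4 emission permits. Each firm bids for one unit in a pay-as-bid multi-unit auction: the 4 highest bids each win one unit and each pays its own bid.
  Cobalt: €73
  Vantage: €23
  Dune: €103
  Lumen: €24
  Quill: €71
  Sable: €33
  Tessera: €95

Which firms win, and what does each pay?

Dune €103, Tessera €95, Cobalt €73, Quill €71

Bids ranked high→low: 103 (Dune), 95 (Tessera), 73 (Cobalt), 71 (Quill), 33 (Sable), 24 (Lumen), …
Winners (4 units): Dune, Tessera, Cobalt, Quill.
Each winner pays its own bid: Dune €103, Tessera €95, Cobalt €73, Quill €71.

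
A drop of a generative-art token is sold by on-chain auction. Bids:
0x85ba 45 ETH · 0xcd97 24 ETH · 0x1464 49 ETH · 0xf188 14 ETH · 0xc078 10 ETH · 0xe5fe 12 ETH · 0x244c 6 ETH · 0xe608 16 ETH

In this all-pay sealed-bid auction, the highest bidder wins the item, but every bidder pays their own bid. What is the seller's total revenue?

Rule: the highest bidder wins the item, but every bidder pays their own bid.
Sorting bids: 49 (0x1464) > 45 (0x85ba) > 24 (0xcd97) > 16 (0xe608) > 14 (0xf188) > 12 (0xe5fe) > …
Every bidder forfeits their bid regardless of winning.
Revenue = 45 + 24 + 49 + 14 + 10 + 12 + 6 + 16 = 176 ETH.

Total revenue: 176 ETH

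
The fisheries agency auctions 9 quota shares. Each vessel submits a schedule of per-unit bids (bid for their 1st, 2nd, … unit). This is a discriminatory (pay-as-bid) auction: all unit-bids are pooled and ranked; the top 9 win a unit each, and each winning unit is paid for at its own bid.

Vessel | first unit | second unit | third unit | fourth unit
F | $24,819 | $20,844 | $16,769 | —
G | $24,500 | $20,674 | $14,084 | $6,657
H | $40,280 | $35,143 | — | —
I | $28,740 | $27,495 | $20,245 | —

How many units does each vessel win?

Merging the schedules and taking the best 9: 40,280 (H-1), 35,143 (H-2), 28,740 (I-1), 27,495 (I-2), 24,819 (F-1), 24,500 (G-1), 20,844 (F-2), 20,674 (G-2), 20,245 (I-3)
Next rejected bid: $16,769 (not a price — pay-as-bid).
Allocation: F 2, G 2, H 2, I 3.

F 2, G 2, H 2, I 3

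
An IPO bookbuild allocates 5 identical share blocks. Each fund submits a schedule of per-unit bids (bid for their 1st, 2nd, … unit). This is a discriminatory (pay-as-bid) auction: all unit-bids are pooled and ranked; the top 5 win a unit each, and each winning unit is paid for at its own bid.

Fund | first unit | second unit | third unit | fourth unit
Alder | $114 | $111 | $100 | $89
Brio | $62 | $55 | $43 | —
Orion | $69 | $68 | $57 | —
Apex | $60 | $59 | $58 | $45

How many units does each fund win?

Pooled unit-bids ranked (top 5): 114 (Alder-1), 111 (Alder-2), 100 (Alder-3), 89 (Alder-4), 69 (Orion-1)
Next rejected bid: $68 (not a price — pay-as-bid).
Allocation: Alder 4, Orion 1.

Alder 4, Orion 1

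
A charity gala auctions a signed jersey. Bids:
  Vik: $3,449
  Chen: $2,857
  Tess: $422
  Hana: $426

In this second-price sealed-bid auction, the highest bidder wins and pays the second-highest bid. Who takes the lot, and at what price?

Bids in order: 3,449 (Vik) > 2,857 (Chen) > 426 (Hana) > 422 (Tess)
Vik is highest; pays the second-highest bid, $2,857.

Vik pays $2,857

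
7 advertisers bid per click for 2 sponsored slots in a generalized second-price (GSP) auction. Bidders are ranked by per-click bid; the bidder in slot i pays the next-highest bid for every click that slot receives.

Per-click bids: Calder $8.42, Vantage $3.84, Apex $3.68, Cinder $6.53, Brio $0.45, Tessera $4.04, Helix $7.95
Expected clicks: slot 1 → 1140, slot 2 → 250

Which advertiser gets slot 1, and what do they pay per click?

Per-click bids in order: $8.42 (Calder) > $7.95 (Helix) > $6.53 (Cinder) > …
Slot 1 goes to the first-ranked bidder, Calder, who pays the next bid down: $7.95/click.

Calder; $7.95 per click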